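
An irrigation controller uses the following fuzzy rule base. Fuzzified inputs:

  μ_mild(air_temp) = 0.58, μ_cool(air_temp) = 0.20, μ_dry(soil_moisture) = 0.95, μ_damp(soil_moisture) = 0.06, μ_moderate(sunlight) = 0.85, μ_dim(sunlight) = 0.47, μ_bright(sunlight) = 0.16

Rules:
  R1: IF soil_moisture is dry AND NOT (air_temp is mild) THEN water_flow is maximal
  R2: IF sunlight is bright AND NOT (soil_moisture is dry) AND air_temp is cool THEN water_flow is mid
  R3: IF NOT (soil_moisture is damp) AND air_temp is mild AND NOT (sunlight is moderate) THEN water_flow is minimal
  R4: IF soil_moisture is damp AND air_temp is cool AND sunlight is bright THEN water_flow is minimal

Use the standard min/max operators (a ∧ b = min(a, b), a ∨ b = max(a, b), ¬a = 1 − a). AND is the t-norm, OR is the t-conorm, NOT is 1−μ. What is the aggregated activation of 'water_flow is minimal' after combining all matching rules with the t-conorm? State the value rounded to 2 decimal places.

0.15

R1: dry=0.95, ¬mild=1−0.58=0.42; AND[min(a, b)] → w = 0.42
R2: bright=0.16, ¬dry=1−0.95=0.05, cool=0.20; AND[min(a, b)] → w = 0.05
R3: ¬damp=1−0.06=0.94, mild=0.58, ¬moderate=1−0.85=0.15; AND[min(a, b)] → w = 0.15
R4: damp=0.06, cool=0.20, bright=0.16; AND[min(a, b)] → w = 0.06
Rules with consequent 'minimal': {R3, R4} → strengths 0.15, 0.06
Aggregate via t-conorm [max(a, b)]: 0.15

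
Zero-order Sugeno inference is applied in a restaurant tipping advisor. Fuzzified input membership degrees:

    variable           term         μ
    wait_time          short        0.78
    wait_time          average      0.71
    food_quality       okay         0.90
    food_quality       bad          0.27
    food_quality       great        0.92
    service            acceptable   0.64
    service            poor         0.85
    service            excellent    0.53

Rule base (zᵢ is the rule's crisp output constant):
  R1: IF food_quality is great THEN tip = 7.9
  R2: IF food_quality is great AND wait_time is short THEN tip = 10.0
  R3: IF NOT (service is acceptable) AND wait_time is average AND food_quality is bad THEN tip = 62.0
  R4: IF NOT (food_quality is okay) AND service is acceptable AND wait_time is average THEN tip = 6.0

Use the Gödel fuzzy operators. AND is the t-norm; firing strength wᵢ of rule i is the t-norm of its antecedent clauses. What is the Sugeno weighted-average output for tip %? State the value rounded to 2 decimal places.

R1 (z=7.9): great=0.92 → w = 0.92
R2 (z=10.0): great=0.92, short=0.78; AND[min(a, b)] → w = 0.78
R3 (z=62.0): ¬acceptable=1−0.64=0.36, average=0.71, bad=0.27; AND[min(a, b)] → w = 0.27
R4 (z=6.0): ¬okay=1−0.90=0.10, acceptable=0.64, average=0.71; AND[min(a, b)] → w = 0.10
Weighted average = (0.92·7.9 + 0.78·10.0 + 0.27·62.0 + 0.10·6.0) / (0.92 + 0.78 + 0.27 + 0.10)
  = 32.4080 / 2.0700 = 15.66

15.66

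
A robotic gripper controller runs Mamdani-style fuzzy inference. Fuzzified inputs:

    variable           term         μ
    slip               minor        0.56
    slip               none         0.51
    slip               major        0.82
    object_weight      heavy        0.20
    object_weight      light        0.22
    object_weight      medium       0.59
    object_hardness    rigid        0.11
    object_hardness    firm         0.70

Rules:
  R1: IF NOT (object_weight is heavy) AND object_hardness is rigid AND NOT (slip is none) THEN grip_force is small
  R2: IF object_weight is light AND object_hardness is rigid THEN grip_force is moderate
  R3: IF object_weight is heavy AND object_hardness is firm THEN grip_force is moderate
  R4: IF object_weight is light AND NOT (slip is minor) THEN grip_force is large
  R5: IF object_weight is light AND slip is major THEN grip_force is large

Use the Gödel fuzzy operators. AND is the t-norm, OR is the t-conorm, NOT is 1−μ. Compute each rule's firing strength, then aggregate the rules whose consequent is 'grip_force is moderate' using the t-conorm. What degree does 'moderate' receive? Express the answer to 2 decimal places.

R1: ¬heavy=1−0.20=0.80, rigid=0.11, ¬none=1−0.51=0.49; AND[min(a, b)] → w = 0.11
R2: light=0.22, rigid=0.11; AND[min(a, b)] → w = 0.11
R3: heavy=0.20, firm=0.70; AND[min(a, b)] → w = 0.20
R4: light=0.22, ¬minor=1−0.56=0.44; AND[min(a, b)] → w = 0.22
R5: light=0.22, major=0.82; AND[min(a, b)] → w = 0.22
Rules with consequent 'moderate': {R2, R3} → strengths 0.11, 0.20
Aggregate via t-conorm [max(a, b)]: 0.20

0.20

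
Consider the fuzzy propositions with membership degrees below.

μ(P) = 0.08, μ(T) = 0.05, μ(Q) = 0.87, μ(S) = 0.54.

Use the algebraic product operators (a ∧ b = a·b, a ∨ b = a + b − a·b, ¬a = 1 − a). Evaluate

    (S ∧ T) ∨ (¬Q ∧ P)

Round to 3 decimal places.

0.037

S ∧ T = a·b on (0.5400, 0.0500) = 0.0270
¬Q = 1 − 0.8700 = 0.1300
¬Q ∧ P = a·b on (0.1300, 0.0800) = 0.0104
(S ∧ T) ∨ (¬Q ∧ P) = a + b − a·b on (0.0270, 0.0104) = 0.0371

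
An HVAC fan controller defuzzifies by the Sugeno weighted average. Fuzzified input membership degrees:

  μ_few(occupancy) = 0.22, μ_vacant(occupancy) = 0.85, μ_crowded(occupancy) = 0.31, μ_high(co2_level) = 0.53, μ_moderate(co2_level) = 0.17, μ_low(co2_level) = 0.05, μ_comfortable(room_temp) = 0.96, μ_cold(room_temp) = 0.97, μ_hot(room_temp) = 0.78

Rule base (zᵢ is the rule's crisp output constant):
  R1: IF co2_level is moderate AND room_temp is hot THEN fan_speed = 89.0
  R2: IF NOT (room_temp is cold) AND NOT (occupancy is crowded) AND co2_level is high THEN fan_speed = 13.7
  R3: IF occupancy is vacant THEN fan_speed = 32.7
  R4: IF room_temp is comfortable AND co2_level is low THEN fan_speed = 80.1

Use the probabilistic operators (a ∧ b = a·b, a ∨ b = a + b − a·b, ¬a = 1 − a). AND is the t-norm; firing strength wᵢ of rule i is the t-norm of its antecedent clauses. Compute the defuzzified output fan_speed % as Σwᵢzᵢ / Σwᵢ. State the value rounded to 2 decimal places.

41.85

R1 (z=89.0): moderate=0.17, hot=0.78; AND[a·b] → w = 0.1326
R2 (z=13.7): ¬cold=1−0.97=0.03, ¬crowded=1−0.31=0.69, high=0.53; AND[a·b] → w = 0.0110
R3 (z=32.7): vacant=0.85 → w = 0.8500
R4 (z=80.1): comfortable=0.96, low=0.05; AND[a·b] → w = 0.0480
Weighted average = (0.1326·89.0 + 0.0110·13.7 + 0.8500·32.7 + 0.0480·80.1) / (0.1326 + 0.0110 + 0.8500 + 0.0480)
  = 43.5915 / 1.0416 = 41.85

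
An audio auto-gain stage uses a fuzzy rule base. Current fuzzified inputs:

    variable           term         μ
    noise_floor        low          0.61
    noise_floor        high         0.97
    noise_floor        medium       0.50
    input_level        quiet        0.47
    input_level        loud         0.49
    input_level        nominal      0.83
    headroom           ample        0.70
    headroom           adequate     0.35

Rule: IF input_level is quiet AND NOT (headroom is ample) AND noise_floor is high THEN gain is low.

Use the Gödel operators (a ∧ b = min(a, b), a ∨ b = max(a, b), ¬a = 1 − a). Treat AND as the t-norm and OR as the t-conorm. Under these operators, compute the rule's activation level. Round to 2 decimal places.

0.30

firing strength: quiet=0.47, ¬ample=1−0.70=0.30, high=0.97; AND[min(a, b)] → w = 0.30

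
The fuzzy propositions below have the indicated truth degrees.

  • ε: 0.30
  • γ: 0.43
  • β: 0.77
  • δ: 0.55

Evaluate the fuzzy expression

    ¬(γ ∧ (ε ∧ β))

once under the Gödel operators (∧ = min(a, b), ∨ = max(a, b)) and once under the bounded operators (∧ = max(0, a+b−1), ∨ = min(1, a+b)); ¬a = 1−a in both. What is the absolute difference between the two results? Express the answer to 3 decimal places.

0.300

Under Gödel:
  ε ∧ β = min(a, b) on (0.30, 0.77) = 0.30
  γ ∧ (ε ∧ β) = min(a, b) on (0.43, 0.30) = 0.30
  ¬(γ ∧ (ε ∧ β)) = 1 − 0.30 = 0.70
  → value = 0.7000
Under bounded:
  ε ∧ β = max(0, a+b−1) on (0.30, 0.77) = 0.07
  γ ∧ (ε ∧ β) = max(0, a+b−1) on (0.43, 0.07) = 0.00
  ¬(γ ∧ (ε ∧ β)) = 1 − 0.00 = 1.00
  → value = 1.0000
|0.7000 − 1.0000| = 0.300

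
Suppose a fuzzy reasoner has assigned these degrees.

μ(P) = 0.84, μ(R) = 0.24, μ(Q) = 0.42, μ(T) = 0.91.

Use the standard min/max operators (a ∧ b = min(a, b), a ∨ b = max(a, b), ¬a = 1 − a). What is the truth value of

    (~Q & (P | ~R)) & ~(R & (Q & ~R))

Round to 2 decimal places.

0.58

~Q = 1 − 0.42 = 0.58
~R = 1 − 0.24 = 0.76
P | ~R = max(a, b) on (0.84, 0.76) = 0.84
~Q & (P | ~R) = min(a, b) on (0.58, 0.84) = 0.58
~R = 1 − 0.24 = 0.76
Q & ~R = min(a, b) on (0.42, 0.76) = 0.42
R & (Q & ~R) = min(a, b) on (0.24, 0.42) = 0.24
~(R & (Q & ~R)) = 1 − 0.24 = 0.76
(~Q & (P | ~R)) & ~(R & (Q & ~R)) = min(a, b) on (0.58, 0.76) = 0.58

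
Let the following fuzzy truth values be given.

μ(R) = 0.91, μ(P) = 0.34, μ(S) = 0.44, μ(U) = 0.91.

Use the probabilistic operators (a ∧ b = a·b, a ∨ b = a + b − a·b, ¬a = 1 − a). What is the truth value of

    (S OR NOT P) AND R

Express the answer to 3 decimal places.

NOT P = 1 − 0.3400 = 0.6600
S OR NOT P = a + b − a·b on (0.4400, 0.6600) = 0.8096
(S OR NOT P) AND R = a·b on (0.8096, 0.9100) = 0.7367

0.737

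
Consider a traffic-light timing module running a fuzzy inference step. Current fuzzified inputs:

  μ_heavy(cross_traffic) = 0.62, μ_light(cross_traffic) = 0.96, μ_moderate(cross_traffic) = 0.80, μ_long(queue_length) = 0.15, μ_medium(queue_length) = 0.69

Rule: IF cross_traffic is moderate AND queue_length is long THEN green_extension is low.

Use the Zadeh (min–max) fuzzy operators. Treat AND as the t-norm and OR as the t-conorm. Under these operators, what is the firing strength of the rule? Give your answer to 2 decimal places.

0.15

firing strength: moderate=0.80, long=0.15; AND[min(a, b)] → w = 0.15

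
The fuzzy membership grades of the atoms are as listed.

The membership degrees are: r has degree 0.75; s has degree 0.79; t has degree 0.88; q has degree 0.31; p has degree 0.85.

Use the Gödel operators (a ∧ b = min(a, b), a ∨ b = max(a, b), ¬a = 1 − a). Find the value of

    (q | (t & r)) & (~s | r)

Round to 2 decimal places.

0.75

t & r = min(a, b) on (0.88, 0.75) = 0.75
q | (t & r) = max(a, b) on (0.31, 0.75) = 0.75
~s = 1 − 0.79 = 0.21
~s | r = max(a, b) on (0.21, 0.75) = 0.75
(q | (t & r)) & (~s | r) = min(a, b) on (0.75, 0.75) = 0.75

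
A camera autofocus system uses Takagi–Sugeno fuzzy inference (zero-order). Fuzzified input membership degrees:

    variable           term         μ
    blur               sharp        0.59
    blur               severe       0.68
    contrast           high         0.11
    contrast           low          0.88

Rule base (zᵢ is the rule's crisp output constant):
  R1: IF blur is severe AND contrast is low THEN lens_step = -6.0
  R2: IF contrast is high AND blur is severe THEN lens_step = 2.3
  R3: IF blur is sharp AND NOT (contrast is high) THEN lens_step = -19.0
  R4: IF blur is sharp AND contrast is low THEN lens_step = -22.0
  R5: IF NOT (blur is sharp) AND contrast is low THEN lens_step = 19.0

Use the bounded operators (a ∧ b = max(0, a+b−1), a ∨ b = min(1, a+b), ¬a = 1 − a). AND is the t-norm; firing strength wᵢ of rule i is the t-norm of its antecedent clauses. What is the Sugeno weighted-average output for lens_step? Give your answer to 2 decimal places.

-9.62

R1 (z=-6.0): severe=0.68, low=0.88; AND[max(0, a+b−1)] → w = 0.56
R2 (z=2.3): high=0.11, severe=0.68; AND[max(0, a+b−1)] → w = 0.00
R3 (z=-19.0): sharp=0.59, ¬high=1−0.11=0.89; AND[max(0, a+b−1)] → w = 0.48
R4 (z=-22.0): sharp=0.59, low=0.88; AND[max(0, a+b−1)] → w = 0.47
R5 (z=19.0): ¬sharp=1−0.59=0.41, low=0.88; AND[max(0, a+b−1)] → w = 0.29
Weighted average = (0.56·-6.0 + 0.00·2.3 + 0.48·-19.0 + 0.47·-22.0 + 0.29·19.0) / (0.56 + 0.00 + 0.48 + 0.47 + 0.29)
  = -17.3100 / 1.8000 = -9.62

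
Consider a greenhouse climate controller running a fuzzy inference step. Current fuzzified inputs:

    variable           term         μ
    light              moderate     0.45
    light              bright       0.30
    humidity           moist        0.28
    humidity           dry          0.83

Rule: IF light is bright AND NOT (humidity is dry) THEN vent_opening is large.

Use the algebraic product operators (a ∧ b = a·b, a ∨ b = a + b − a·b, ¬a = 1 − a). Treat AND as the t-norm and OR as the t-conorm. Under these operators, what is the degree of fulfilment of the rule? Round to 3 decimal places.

0.051

firing strength: bright=0.30, ¬dry=1−0.83=0.17; AND[a·b] → w = 0.0510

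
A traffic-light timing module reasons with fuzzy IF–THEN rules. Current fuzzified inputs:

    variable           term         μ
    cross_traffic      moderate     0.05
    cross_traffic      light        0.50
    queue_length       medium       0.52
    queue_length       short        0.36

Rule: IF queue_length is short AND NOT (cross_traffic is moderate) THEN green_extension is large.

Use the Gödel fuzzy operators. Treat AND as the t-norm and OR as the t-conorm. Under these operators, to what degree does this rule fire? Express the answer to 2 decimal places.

firing strength: short=0.36, ¬moderate=1−0.05=0.95; AND[min(a, b)] → w = 0.36

0.36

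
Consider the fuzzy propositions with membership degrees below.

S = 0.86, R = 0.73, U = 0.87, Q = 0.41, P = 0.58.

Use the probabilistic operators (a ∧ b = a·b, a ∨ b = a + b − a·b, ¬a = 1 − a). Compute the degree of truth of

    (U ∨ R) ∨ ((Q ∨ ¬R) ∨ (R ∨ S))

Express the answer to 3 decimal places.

U ∨ R = a + b − a·b on (0.8700, 0.7300) = 0.9649
¬R = 1 − 0.7300 = 0.2700
Q ∨ ¬R = a + b − a·b on (0.4100, 0.2700) = 0.5693
R ∨ S = a + b − a·b on (0.7300, 0.8600) = 0.9622
(Q ∨ ¬R) ∨ (R ∨ S) = a + b − a·b on (0.5693, 0.9622) = 0.9837
(U ∨ R) ∨ ((Q ∨ ¬R) ∨ (R ∨ S)) = a + b − a·b on (0.9649, 0.9837) = 0.9994

0.999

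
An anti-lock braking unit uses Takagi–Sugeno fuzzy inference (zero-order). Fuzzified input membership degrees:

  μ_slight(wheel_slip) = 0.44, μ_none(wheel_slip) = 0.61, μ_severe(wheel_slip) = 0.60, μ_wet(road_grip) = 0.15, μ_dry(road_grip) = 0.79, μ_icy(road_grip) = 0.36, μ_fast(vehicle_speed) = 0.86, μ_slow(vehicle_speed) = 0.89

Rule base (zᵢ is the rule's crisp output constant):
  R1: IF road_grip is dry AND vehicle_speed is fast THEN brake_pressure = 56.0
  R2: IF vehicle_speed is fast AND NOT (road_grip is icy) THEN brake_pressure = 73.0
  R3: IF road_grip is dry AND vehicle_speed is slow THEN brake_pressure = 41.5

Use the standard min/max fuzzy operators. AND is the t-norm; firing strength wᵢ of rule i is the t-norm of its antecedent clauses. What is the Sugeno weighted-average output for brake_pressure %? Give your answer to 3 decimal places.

55.741

R1 (z=56.0): dry=0.79, fast=0.86; AND[min(a, b)] → w = 0.79
R2 (z=73.0): fast=0.86, ¬icy=1−0.36=0.64; AND[min(a, b)] → w = 0.64
R3 (z=41.5): dry=0.79, slow=0.89; AND[min(a, b)] → w = 0.79
Weighted average = (0.79·56.0 + 0.64·73.0 + 0.79·41.5) / (0.79 + 0.64 + 0.79)
  = 123.7450 / 2.2200 = 55.741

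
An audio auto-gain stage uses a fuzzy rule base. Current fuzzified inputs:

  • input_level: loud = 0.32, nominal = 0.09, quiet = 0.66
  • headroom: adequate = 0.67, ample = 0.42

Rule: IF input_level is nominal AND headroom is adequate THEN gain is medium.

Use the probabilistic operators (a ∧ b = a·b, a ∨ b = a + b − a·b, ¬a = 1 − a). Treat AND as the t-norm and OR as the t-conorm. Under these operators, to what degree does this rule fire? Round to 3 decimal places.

0.060

firing strength: nominal=0.09, adequate=0.67; AND[a·b] → w = 0.0603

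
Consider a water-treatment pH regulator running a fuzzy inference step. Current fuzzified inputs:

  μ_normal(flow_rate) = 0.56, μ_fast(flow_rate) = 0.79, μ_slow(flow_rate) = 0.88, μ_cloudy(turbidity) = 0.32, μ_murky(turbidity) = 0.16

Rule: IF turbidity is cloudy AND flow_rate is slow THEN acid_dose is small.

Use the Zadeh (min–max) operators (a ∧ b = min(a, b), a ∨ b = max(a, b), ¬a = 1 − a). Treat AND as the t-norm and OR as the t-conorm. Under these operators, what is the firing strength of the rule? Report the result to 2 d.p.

0.32

firing strength: cloudy=0.32, slow=0.88; AND[min(a, b)] → w = 0.32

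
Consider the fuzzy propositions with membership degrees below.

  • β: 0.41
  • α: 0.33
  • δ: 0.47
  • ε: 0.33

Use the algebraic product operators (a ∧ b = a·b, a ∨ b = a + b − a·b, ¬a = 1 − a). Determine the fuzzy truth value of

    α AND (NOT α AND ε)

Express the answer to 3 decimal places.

NOT α = 1 − 0.3300 = 0.6700
NOT α AND ε = a·b on (0.6700, 0.3300) = 0.2211
α AND (NOT α AND ε) = a·b on (0.3300, 0.2211) = 0.0730

0.073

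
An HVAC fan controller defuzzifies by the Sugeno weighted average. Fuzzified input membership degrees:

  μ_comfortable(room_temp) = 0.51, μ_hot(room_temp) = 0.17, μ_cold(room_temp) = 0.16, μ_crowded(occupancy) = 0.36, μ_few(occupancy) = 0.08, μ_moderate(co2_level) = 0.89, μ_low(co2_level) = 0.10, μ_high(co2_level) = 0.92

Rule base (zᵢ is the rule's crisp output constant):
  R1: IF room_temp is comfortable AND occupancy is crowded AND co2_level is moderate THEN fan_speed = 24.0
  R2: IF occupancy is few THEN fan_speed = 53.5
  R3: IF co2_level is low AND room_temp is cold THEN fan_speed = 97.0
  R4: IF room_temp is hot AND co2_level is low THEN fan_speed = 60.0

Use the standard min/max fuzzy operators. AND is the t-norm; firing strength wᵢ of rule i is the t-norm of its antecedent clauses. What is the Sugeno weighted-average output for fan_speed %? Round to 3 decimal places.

44.719

R1 (z=24.0): comfortable=0.51, crowded=0.36, moderate=0.89; AND[min(a, b)] → w = 0.36
R2 (z=53.5): few=0.08 → w = 0.08
R3 (z=97.0): low=0.10, cold=0.16; AND[min(a, b)] → w = 0.10
R4 (z=60.0): hot=0.17, low=0.10; AND[min(a, b)] → w = 0.10
Weighted average = (0.36·24.0 + 0.08·53.5 + 0.10·97.0 + 0.10·60.0) / (0.36 + 0.08 + 0.10 + 0.10)
  = 28.6200 / 0.6400 = 44.719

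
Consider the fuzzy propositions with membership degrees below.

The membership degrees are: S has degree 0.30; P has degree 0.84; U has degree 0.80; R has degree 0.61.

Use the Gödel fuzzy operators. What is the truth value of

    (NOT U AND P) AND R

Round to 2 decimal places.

0.20

NOT U = 1 − 0.80 = 0.20
NOT U AND P = min(a, b) on (0.20, 0.84) = 0.20
(NOT U AND P) AND R = min(a, b) on (0.20, 0.61) = 0.20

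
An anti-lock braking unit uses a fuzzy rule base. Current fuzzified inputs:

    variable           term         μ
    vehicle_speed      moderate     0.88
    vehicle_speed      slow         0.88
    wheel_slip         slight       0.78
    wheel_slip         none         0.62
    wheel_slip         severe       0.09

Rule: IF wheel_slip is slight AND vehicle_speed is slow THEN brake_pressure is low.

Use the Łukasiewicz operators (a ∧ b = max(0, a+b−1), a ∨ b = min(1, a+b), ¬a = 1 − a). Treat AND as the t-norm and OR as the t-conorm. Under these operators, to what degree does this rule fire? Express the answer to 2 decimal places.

0.66

firing strength: slight=0.78, slow=0.88; AND[max(0, a+b−1)] → w = 0.66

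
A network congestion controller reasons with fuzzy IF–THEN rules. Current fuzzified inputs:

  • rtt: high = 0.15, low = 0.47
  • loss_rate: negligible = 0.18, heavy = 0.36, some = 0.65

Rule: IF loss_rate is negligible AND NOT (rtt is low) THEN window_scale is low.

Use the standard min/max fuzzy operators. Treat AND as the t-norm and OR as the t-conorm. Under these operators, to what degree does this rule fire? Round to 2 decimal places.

0.18

firing strength: negligible=0.18, ¬low=1−0.47=0.53; AND[min(a, b)] → w = 0.18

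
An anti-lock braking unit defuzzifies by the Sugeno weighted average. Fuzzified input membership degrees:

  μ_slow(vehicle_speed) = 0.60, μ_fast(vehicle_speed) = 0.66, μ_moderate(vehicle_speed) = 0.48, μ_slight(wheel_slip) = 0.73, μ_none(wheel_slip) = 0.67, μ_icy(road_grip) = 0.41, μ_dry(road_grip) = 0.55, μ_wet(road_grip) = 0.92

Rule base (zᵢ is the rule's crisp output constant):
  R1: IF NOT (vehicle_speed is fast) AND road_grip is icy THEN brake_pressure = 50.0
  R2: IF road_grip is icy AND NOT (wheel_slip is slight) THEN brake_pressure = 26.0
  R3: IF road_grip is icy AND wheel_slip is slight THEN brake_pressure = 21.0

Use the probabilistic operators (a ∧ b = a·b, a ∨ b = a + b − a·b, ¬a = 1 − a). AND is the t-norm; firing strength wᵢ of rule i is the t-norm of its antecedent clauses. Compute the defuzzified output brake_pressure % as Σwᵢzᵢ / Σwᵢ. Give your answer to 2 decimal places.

29.37

R1 (z=50.0): ¬fast=1−0.66=0.34, icy=0.41; AND[a·b] → w = 0.1394
R2 (z=26.0): icy=0.41, ¬slight=1−0.73=0.27; AND[a·b] → w = 0.1107
R3 (z=21.0): icy=0.41, slight=0.73; AND[a·b] → w = 0.2993
Weighted average = (0.1394·50.0 + 0.1107·26.0 + 0.2993·21.0) / (0.1394 + 0.1107 + 0.2993)
  = 16.1335 / 0.5494 = 29.37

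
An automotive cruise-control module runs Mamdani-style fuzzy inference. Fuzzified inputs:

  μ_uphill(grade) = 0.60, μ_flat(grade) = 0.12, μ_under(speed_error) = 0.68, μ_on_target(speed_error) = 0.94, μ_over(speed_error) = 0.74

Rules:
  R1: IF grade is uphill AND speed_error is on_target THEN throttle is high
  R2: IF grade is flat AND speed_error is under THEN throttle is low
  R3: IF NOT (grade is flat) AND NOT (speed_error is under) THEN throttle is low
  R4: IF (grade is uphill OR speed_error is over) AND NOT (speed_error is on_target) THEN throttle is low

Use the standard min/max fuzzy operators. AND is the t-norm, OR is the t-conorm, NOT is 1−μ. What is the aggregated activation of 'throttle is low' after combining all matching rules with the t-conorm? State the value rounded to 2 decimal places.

R1: uphill=0.60, on_target=0.94; AND[min(a, b)] → w = 0.60
R2: flat=0.12, under=0.68; AND[min(a, b)] → w = 0.12
R3: ¬flat=1−0.12=0.88, ¬under=1−0.68=0.32; AND[min(a, b)] → w = 0.32
R4: (uphill=0.60 OR over=0.74) = 0.74; AND[min(a, b)] with ¬on_target=1−0.94=0.06 → w = 0.06
Rules with consequent 'low': {R2, R3, R4} → strengths 0.12, 0.32, 0.06
Aggregate via t-conorm [max(a, b)]: 0.32

0.32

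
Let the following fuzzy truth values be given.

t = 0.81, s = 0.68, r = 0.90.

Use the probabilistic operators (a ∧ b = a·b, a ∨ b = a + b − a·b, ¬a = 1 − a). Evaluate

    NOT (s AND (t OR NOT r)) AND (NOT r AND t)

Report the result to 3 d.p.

0.035

NOT r = 1 − 0.9000 = 0.1000
t OR NOT r = a + b − a·b on (0.8100, 0.1000) = 0.8290
s AND (t OR NOT r) = a·b on (0.6800, 0.8290) = 0.5637
NOT (s AND (t OR NOT r)) = 1 − 0.5637 = 0.4363
NOT r = 1 − 0.9000 = 0.1000
NOT r AND t = a·b on (0.1000, 0.8100) = 0.0810
NOT (s AND (t OR NOT r)) AND (NOT r AND t) = a·b on (0.4363, 0.0810) = 0.0353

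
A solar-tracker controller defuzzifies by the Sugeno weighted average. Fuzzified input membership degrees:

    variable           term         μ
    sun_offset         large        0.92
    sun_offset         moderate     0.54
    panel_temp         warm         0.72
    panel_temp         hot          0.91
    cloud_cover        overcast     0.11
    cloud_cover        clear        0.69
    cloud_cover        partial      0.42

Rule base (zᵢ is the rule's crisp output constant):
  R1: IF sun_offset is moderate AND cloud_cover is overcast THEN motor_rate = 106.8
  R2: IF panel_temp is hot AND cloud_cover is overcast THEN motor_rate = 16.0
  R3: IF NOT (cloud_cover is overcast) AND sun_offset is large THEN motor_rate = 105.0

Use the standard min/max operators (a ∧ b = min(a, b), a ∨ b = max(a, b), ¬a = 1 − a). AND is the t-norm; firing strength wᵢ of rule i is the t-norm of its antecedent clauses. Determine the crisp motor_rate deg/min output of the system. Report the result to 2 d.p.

R1 (z=106.8): moderate=0.54, overcast=0.11; AND[min(a, b)] → w = 0.11
R2 (z=16.0): hot=0.91, overcast=0.11; AND[min(a, b)] → w = 0.11
R3 (z=105.0): ¬overcast=1−0.11=0.89, large=0.92; AND[min(a, b)] → w = 0.89
Weighted average = (0.11·106.8 + 0.11·16.0 + 0.89·105.0) / (0.11 + 0.11 + 0.89)
  = 106.9580 / 1.1100 = 96.36

96.36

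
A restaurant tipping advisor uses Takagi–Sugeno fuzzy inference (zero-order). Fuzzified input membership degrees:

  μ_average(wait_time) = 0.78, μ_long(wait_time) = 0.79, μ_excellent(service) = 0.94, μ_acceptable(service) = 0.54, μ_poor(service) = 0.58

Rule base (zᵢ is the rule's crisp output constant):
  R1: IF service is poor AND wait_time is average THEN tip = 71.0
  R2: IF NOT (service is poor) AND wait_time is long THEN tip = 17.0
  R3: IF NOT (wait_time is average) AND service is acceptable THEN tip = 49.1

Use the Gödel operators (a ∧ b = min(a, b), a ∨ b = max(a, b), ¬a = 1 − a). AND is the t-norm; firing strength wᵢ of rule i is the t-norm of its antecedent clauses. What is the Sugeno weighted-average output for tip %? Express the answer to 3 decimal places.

R1 (z=71.0): poor=0.58, average=0.78; AND[min(a, b)] → w = 0.58
R2 (z=17.0): ¬poor=1−0.58=0.42, long=0.79; AND[min(a, b)] → w = 0.42
R3 (z=49.1): ¬average=1−0.78=0.22, acceptable=0.54; AND[min(a, b)] → w = 0.22
Weighted average = (0.58·71.0 + 0.42·17.0 + 0.22·49.1) / (0.58 + 0.42 + 0.22)
  = 59.1220 / 1.2200 = 48.461

48.461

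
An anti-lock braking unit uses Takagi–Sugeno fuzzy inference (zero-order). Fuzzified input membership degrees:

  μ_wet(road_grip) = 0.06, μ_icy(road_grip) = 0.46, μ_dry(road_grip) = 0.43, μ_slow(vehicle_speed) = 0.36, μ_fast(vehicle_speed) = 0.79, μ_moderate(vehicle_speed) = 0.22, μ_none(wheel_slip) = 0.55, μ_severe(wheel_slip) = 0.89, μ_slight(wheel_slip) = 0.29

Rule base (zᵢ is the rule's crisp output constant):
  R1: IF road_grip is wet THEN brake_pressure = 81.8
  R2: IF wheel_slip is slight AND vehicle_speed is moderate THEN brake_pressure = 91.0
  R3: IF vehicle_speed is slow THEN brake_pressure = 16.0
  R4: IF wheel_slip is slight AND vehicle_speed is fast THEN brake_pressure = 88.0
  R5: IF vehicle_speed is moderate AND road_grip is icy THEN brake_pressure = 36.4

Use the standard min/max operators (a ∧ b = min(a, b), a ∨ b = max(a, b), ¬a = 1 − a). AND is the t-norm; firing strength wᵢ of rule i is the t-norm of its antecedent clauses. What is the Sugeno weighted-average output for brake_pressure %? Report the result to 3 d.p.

55.840

R1 (z=81.8): wet=0.06 → w = 0.06
R2 (z=91.0): slight=0.29, moderate=0.22; AND[min(a, b)] → w = 0.22
R3 (z=16.0): slow=0.36 → w = 0.36
R4 (z=88.0): slight=0.29, fast=0.79; AND[min(a, b)] → w = 0.29
R5 (z=36.4): moderate=0.22, icy=0.46; AND[min(a, b)] → w = 0.22
Weighted average = (0.06·81.8 + 0.22·91.0 + 0.36·16.0 + 0.29·88.0 + 0.22·36.4) / (0.06 + 0.22 + 0.36 + 0.29 + 0.22)
  = 64.2160 / 1.1500 = 55.840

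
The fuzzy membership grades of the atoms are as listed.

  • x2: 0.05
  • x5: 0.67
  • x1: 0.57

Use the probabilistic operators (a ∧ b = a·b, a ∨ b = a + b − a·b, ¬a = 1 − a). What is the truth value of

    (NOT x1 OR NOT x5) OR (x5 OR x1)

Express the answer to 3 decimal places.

0.946

NOT x1 = 1 − 0.5700 = 0.4300
NOT x5 = 1 − 0.6700 = 0.3300
NOT x1 OR NOT x5 = a + b − a·b on (0.4300, 0.3300) = 0.6181
x5 OR x1 = a + b − a·b on (0.6700, 0.5700) = 0.8581
(NOT x1 OR NOT x5) OR (x5 OR x1) = a + b − a·b on (0.6181, 0.8581) = 0.9458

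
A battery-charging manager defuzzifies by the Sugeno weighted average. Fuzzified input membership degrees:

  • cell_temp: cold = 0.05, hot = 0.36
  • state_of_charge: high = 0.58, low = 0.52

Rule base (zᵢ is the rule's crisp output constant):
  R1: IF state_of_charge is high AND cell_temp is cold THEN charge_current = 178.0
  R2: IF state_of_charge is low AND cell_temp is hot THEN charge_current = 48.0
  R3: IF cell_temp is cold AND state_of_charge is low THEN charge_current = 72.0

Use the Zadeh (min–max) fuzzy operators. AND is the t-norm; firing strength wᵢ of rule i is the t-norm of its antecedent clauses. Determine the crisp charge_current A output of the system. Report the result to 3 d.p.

R1 (z=178.0): high=0.58, cold=0.05; AND[min(a, b)] → w = 0.05
R2 (z=48.0): low=0.52, hot=0.36; AND[min(a, b)] → w = 0.36
R3 (z=72.0): cold=0.05, low=0.52; AND[min(a, b)] → w = 0.05
Weighted average = (0.05·178.0 + 0.36·48.0 + 0.05·72.0) / (0.05 + 0.36 + 0.05)
  = 29.7800 / 0.4600 = 64.739

64.739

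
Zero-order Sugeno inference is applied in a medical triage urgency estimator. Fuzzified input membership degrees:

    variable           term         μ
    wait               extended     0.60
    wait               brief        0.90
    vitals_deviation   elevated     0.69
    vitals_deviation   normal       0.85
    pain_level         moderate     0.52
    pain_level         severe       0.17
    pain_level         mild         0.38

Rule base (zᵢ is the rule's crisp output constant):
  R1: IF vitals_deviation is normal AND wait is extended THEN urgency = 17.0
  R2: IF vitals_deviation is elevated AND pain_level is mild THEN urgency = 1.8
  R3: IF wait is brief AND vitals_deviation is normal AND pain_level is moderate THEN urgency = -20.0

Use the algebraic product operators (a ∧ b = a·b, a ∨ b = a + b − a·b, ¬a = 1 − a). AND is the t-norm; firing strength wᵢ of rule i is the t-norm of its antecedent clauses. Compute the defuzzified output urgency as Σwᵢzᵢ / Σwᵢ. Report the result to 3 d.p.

1.014

R1 (z=17.0): normal=0.85, extended=0.60; AND[a·b] → w = 0.5100
R2 (z=1.8): elevated=0.69, mild=0.38; AND[a·b] → w = 0.2622
R3 (z=-20.0): brief=0.90, normal=0.85, moderate=0.52; AND[a·b] → w = 0.3978
Weighted average = (0.5100·17.0 + 0.2622·1.8 + 0.3978·-20.0) / (0.5100 + 0.2622 + 0.3978)
  = 1.1860 / 1.1700 = 1.014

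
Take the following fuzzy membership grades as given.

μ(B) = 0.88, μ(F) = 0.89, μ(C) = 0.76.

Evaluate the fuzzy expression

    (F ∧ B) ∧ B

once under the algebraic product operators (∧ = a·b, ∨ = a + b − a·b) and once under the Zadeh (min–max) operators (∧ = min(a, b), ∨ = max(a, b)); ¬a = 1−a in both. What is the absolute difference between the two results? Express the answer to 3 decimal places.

0.191

Under algebraic product:
  F ∧ B = a·b on (0.8900, 0.8800) = 0.7832
  (F ∧ B) ∧ B = a·b on (0.7832, 0.8800) = 0.6892
  → value = 0.6892
Under Zadeh (min–max):
  F ∧ B = min(a, b) on (0.89, 0.88) = 0.88
  (F ∧ B) ∧ B = min(a, b) on (0.88, 0.88) = 0.88
  → value = 0.8800
|0.6892 − 0.8800| = 0.191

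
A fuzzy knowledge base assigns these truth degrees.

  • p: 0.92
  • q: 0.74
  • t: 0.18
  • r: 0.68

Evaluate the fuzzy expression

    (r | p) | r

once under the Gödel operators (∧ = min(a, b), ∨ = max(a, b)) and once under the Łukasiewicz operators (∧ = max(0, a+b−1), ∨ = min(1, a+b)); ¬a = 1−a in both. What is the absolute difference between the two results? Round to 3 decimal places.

Under Gödel:
  r | p = max(a, b) on (0.68, 0.92) = 0.92
  (r | p) | r = max(a, b) on (0.92, 0.68) = 0.92
  → value = 0.9200
Under Łukasiewicz:
  r | p = min(1, a+b) on (0.68, 0.92) = 1.00
  (r | p) | r = min(1, a+b) on (1.00, 0.68) = 1.00
  → value = 1.0000
|0.9200 − 1.0000| = 0.080

0.080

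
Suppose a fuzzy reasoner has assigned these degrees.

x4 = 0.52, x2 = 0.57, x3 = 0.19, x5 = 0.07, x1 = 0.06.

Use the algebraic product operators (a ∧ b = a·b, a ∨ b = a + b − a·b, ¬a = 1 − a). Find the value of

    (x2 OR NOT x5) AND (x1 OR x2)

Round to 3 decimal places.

0.578

NOT x5 = 1 − 0.0700 = 0.9300
x2 OR NOT x5 = a + b − a·b on (0.5700, 0.9300) = 0.9699
x1 OR x2 = a + b − a·b on (0.0600, 0.5700) = 0.5958
(x2 OR NOT x5) AND (x1 OR x2) = a·b on (0.9699, 0.5958) = 0.5779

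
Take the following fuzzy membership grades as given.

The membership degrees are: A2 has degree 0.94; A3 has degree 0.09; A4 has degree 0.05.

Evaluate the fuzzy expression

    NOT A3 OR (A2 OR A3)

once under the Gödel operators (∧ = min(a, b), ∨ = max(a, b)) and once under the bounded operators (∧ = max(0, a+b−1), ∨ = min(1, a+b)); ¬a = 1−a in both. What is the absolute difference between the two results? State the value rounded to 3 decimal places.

Under Gödel:
  NOT A3 = 1 − 0.09 = 0.91
  A2 OR A3 = max(a, b) on (0.94, 0.09) = 0.94
  NOT A3 OR (A2 OR A3) = max(a, b) on (0.91, 0.94) = 0.94
  → value = 0.9400
Under bounded:
  NOT A3 = 1 − 0.09 = 0.91
  A2 OR A3 = min(1, a+b) on (0.94, 0.09) = 1.00
  NOT A3 OR (A2 OR A3) = min(1, a+b) on (0.91, 1.00) = 1.00
  → value = 1.0000
|0.9400 − 1.0000| = 0.060

0.060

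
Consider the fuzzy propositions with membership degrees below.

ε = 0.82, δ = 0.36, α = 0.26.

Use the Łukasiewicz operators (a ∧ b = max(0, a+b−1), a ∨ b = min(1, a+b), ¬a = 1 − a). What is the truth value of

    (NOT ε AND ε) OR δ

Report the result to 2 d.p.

0.36

NOT ε = 1 − 0.82 = 0.18
NOT ε AND ε = max(0, a+b−1) on (0.18, 0.82) = 0.00
(NOT ε AND ε) OR δ = min(1, a+b) on (0.00, 0.36) = 0.36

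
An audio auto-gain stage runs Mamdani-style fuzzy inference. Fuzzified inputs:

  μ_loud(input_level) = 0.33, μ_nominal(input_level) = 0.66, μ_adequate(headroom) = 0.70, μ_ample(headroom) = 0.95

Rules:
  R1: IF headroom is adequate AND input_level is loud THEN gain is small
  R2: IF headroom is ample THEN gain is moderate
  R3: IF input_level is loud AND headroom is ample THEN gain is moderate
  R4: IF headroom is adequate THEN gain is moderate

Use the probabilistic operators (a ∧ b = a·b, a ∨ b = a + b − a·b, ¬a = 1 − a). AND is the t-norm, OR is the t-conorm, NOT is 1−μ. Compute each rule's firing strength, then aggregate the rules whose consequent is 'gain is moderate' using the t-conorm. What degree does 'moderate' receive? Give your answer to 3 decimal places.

R1: adequate=0.70, loud=0.33; AND[a·b] → w = 0.2310
R2: ample=0.95 → w = 0.9500
R3: loud=0.33, ample=0.95; AND[a·b] → w = 0.3135
R4: adequate=0.70 → w = 0.7000
Rules with consequent 'moderate': {R2, R3, R4} → strengths 0.9500, 0.3135, 0.7000
Aggregate via t-conorm [a + b − a·b]: 0.9897

0.990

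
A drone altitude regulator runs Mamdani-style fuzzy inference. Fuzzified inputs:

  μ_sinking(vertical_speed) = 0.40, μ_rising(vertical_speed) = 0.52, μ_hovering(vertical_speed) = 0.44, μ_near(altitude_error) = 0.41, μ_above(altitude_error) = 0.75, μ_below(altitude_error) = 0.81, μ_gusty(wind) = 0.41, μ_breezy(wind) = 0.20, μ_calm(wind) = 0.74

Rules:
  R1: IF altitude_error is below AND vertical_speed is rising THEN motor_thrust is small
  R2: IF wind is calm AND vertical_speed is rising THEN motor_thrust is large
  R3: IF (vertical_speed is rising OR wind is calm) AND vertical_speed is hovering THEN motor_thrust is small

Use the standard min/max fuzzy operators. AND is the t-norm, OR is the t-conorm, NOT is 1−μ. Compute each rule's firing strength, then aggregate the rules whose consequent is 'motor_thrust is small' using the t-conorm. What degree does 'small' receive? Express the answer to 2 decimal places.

R1: below=0.81, rising=0.52; AND[min(a, b)] → w = 0.52
R2: calm=0.74, rising=0.52; AND[min(a, b)] → w = 0.52
R3: (rising=0.52 OR calm=0.74) = 0.74; AND[min(a, b)] with hovering=0.44 → w = 0.44
Rules with consequent 'small': {R1, R3} → strengths 0.52, 0.44
Aggregate via t-conorm [max(a, b)]: 0.52

0.52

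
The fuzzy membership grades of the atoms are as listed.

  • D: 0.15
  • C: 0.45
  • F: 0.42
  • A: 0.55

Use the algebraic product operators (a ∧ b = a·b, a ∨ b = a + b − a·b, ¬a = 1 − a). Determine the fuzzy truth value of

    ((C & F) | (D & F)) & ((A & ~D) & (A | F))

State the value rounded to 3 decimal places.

0.083

C & F = a·b on (0.4500, 0.4200) = 0.1890
D & F = a·b on (0.1500, 0.4200) = 0.0630
(C & F) | (D & F) = a + b − a·b on (0.1890, 0.0630) = 0.2401
~D = 1 − 0.1500 = 0.8500
A & ~D = a·b on (0.5500, 0.8500) = 0.4675
A | F = a + b − a·b on (0.5500, 0.4200) = 0.7390
(A & ~D) & (A | F) = a·b on (0.4675, 0.7390) = 0.3455
((C & F) | (D & F)) & ((A & ~D) & (A | F)) = a·b on (0.2401, 0.3455) = 0.0829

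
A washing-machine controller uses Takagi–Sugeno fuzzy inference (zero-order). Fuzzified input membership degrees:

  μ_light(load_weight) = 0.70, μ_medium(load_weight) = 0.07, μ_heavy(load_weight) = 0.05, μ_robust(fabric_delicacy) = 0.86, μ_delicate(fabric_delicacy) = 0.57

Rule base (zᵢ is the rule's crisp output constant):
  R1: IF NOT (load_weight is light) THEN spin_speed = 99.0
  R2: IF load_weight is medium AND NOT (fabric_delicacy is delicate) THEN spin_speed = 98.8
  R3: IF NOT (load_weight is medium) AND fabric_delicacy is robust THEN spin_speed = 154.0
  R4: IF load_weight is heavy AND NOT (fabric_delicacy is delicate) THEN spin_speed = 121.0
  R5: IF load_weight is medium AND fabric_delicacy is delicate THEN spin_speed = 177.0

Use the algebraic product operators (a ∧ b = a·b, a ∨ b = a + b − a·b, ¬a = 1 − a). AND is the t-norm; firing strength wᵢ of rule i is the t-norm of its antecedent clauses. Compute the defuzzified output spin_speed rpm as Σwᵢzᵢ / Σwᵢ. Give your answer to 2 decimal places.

138.93

R1 (z=99.0): ¬light=1−0.70=0.30 → w = 0.3000
R2 (z=98.8): medium=0.07, ¬delicate=1−0.57=0.43; AND[a·b] → w = 0.0301
R3 (z=154.0): ¬medium=1−0.07=0.93, robust=0.86; AND[a·b] → w = 0.7998
R4 (z=121.0): heavy=0.05, ¬delicate=1−0.57=0.43; AND[a·b] → w = 0.0215
R5 (z=177.0): medium=0.07, delicate=0.57; AND[a·b] → w = 0.0399
Weighted average = (0.3000·99.0 + 0.0301·98.8 + 0.7998·154.0 + 0.0215·121.0 + 0.0399·177.0) / (0.3000 + 0.0301 + 0.7998 + 0.0215 + 0.0399)
  = 165.5069 / 1.1913 = 138.93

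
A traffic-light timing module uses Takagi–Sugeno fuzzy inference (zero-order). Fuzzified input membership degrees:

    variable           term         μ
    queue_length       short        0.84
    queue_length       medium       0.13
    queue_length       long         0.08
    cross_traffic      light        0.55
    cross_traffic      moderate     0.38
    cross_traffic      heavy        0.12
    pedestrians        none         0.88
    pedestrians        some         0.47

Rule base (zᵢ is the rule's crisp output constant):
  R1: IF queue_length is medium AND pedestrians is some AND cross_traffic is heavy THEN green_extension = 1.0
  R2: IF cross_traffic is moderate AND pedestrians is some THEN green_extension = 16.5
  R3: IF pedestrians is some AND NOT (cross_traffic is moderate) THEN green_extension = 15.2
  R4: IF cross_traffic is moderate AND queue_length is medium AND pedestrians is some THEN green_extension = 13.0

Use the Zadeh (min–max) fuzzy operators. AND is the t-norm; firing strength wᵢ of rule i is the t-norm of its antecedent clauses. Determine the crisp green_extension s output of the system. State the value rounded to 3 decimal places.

13.840

R1 (z=1.0): medium=0.13, some=0.47, heavy=0.12; AND[min(a, b)] → w = 0.12
R2 (z=16.5): moderate=0.38, some=0.47; AND[min(a, b)] → w = 0.38
R3 (z=15.2): some=0.47, ¬moderate=1−0.38=0.62; AND[min(a, b)] → w = 0.47
R4 (z=13.0): moderate=0.38, medium=0.13, some=0.47; AND[min(a, b)] → w = 0.13
Weighted average = (0.12·1.0 + 0.38·16.5 + 0.47·15.2 + 0.13·13.0) / (0.12 + 0.38 + 0.47 + 0.13)
  = 15.2240 / 1.1000 = 13.840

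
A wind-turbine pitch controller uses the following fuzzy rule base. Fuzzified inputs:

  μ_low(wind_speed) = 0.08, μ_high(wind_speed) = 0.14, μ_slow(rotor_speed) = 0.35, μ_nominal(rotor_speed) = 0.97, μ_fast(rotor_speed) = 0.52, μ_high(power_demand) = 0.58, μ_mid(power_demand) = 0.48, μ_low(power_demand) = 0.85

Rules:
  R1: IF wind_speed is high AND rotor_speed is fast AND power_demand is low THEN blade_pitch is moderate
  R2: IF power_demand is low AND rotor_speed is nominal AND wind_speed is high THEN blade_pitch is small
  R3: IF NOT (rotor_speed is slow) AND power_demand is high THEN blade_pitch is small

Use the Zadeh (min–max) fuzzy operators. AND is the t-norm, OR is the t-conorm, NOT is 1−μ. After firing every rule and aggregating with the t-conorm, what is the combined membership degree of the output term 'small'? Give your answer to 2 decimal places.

0.58

R1: high=0.14, fast=0.52, low=0.85; AND[min(a, b)] → w = 0.14
R2: low=0.85, nominal=0.97, high=0.14; AND[min(a, b)] → w = 0.14
R3: ¬slow=1−0.35=0.65, high=0.58; AND[min(a, b)] → w = 0.58
Rules with consequent 'small': {R2, R3} → strengths 0.14, 0.58
Aggregate via t-conorm [max(a, b)]: 0.58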